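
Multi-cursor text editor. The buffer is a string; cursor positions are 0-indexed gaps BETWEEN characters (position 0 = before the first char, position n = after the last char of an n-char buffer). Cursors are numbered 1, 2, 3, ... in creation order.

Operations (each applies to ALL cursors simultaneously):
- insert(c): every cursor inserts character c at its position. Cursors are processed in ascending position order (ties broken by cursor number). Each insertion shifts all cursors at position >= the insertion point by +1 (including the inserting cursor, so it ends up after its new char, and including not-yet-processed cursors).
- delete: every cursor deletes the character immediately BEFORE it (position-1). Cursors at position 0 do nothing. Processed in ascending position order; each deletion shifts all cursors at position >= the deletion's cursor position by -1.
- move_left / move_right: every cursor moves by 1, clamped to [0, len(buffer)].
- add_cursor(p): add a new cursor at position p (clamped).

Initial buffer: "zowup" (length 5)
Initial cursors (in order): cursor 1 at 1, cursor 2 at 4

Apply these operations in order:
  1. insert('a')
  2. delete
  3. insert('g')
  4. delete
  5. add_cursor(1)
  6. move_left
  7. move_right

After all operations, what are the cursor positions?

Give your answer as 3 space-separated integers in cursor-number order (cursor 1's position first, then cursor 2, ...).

After op 1 (insert('a')): buffer="zaowuap" (len 7), cursors c1@2 c2@6, authorship .1...2.
After op 2 (delete): buffer="zowup" (len 5), cursors c1@1 c2@4, authorship .....
After op 3 (insert('g')): buffer="zgowugp" (len 7), cursors c1@2 c2@6, authorship .1...2.
After op 4 (delete): buffer="zowup" (len 5), cursors c1@1 c2@4, authorship .....
After op 5 (add_cursor(1)): buffer="zowup" (len 5), cursors c1@1 c3@1 c2@4, authorship .....
After op 6 (move_left): buffer="zowup" (len 5), cursors c1@0 c3@0 c2@3, authorship .....
After op 7 (move_right): buffer="zowup" (len 5), cursors c1@1 c3@1 c2@4, authorship .....

Answer: 1 4 1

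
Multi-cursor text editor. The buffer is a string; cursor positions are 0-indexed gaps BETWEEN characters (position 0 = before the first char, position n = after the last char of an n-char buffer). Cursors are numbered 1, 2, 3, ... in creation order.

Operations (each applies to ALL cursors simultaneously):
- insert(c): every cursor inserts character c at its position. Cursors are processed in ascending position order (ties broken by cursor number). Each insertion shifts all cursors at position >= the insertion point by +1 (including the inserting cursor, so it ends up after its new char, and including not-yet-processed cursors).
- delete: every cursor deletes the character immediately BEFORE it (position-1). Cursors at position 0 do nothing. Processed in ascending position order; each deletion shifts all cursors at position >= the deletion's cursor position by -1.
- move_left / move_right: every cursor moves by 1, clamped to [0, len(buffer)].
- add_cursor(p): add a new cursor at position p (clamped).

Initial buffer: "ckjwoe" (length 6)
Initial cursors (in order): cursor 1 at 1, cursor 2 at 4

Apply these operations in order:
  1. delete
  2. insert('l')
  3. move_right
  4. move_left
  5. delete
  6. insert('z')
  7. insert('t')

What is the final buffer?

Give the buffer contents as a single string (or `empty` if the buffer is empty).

Answer: ztkjztoe

Derivation:
After op 1 (delete): buffer="kjoe" (len 4), cursors c1@0 c2@2, authorship ....
After op 2 (insert('l')): buffer="lkjloe" (len 6), cursors c1@1 c2@4, authorship 1..2..
After op 3 (move_right): buffer="lkjloe" (len 6), cursors c1@2 c2@5, authorship 1..2..
After op 4 (move_left): buffer="lkjloe" (len 6), cursors c1@1 c2@4, authorship 1..2..
After op 5 (delete): buffer="kjoe" (len 4), cursors c1@0 c2@2, authorship ....
After op 6 (insert('z')): buffer="zkjzoe" (len 6), cursors c1@1 c2@4, authorship 1..2..
After op 7 (insert('t')): buffer="ztkjztoe" (len 8), cursors c1@2 c2@6, authorship 11..22..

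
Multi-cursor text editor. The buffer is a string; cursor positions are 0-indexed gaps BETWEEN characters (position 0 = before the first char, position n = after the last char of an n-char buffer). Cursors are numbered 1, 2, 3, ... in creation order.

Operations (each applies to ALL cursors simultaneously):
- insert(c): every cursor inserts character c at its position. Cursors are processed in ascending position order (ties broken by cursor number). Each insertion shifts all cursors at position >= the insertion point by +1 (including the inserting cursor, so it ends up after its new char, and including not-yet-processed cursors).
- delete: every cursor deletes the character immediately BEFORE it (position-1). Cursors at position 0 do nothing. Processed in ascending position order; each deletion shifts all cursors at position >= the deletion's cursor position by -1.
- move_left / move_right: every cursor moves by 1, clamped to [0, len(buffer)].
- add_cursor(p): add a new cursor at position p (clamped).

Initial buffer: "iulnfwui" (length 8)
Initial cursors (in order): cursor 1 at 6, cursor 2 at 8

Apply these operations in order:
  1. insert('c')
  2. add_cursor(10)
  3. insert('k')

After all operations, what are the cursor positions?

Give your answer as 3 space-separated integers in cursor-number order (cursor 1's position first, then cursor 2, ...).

After op 1 (insert('c')): buffer="iulnfwcuic" (len 10), cursors c1@7 c2@10, authorship ......1..2
After op 2 (add_cursor(10)): buffer="iulnfwcuic" (len 10), cursors c1@7 c2@10 c3@10, authorship ......1..2
After op 3 (insert('k')): buffer="iulnfwckuickk" (len 13), cursors c1@8 c2@13 c3@13, authorship ......11..223

Answer: 8 13 13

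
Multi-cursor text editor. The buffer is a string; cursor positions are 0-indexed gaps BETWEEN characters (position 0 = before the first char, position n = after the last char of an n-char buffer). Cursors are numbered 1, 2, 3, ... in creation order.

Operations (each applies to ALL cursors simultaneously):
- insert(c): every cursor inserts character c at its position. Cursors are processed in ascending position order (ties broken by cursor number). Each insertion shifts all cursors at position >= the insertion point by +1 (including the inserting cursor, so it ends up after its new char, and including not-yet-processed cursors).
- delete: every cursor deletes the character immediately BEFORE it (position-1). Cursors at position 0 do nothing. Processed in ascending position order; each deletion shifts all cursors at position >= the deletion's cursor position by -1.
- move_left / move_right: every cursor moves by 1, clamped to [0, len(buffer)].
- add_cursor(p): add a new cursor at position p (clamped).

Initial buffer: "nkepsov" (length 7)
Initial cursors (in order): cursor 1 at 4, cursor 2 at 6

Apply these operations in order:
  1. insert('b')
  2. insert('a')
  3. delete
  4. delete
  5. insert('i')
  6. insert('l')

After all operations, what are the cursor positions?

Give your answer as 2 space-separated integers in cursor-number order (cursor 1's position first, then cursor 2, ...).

Answer: 6 10

Derivation:
After op 1 (insert('b')): buffer="nkepbsobv" (len 9), cursors c1@5 c2@8, authorship ....1..2.
After op 2 (insert('a')): buffer="nkepbasobav" (len 11), cursors c1@6 c2@10, authorship ....11..22.
After op 3 (delete): buffer="nkepbsobv" (len 9), cursors c1@5 c2@8, authorship ....1..2.
After op 4 (delete): buffer="nkepsov" (len 7), cursors c1@4 c2@6, authorship .......
After op 5 (insert('i')): buffer="nkepisoiv" (len 9), cursors c1@5 c2@8, authorship ....1..2.
After op 6 (insert('l')): buffer="nkepilsoilv" (len 11), cursors c1@6 c2@10, authorship ....11..22.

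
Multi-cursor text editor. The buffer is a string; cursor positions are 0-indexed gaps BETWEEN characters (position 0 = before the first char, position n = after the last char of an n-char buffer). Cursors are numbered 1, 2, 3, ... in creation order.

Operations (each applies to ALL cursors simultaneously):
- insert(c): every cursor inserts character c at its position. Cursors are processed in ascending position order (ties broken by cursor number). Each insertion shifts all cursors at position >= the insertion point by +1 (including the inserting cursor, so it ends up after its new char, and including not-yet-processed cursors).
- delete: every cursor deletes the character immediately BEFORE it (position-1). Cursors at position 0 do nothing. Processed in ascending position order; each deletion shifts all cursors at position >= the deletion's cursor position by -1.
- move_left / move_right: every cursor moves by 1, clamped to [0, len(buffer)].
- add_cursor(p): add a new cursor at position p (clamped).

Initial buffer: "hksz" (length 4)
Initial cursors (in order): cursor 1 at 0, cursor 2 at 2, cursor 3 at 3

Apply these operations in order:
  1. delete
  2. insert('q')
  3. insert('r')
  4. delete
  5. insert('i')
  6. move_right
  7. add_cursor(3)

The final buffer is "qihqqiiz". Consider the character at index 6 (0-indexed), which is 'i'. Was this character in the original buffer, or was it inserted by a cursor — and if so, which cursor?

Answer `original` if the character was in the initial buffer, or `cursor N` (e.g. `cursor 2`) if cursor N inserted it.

After op 1 (delete): buffer="hz" (len 2), cursors c1@0 c2@1 c3@1, authorship ..
After op 2 (insert('q')): buffer="qhqqz" (len 5), cursors c1@1 c2@4 c3@4, authorship 1.23.
After op 3 (insert('r')): buffer="qrhqqrrz" (len 8), cursors c1@2 c2@7 c3@7, authorship 11.2323.
After op 4 (delete): buffer="qhqqz" (len 5), cursors c1@1 c2@4 c3@4, authorship 1.23.
After op 5 (insert('i')): buffer="qihqqiiz" (len 8), cursors c1@2 c2@7 c3@7, authorship 11.2323.
After op 6 (move_right): buffer="qihqqiiz" (len 8), cursors c1@3 c2@8 c3@8, authorship 11.2323.
After op 7 (add_cursor(3)): buffer="qihqqiiz" (len 8), cursors c1@3 c4@3 c2@8 c3@8, authorship 11.2323.
Authorship (.=original, N=cursor N): 1 1 . 2 3 2 3 .
Index 6: author = 3

Answer: cursor 3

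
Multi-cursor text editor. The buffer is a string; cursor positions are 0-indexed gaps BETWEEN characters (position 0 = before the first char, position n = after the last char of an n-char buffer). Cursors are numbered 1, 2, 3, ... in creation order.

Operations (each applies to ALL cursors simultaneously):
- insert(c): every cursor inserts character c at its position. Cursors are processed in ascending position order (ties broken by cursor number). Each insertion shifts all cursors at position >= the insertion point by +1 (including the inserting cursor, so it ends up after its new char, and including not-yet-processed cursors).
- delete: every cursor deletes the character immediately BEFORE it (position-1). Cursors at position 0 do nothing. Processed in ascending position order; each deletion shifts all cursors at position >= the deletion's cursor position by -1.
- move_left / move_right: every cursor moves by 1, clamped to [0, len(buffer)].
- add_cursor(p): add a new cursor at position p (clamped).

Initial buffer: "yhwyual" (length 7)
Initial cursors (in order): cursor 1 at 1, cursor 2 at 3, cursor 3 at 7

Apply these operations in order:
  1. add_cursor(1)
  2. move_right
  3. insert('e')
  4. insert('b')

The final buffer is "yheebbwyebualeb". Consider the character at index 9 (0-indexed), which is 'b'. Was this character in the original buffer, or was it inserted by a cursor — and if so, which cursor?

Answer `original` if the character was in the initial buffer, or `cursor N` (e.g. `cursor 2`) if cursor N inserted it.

After op 1 (add_cursor(1)): buffer="yhwyual" (len 7), cursors c1@1 c4@1 c2@3 c3@7, authorship .......
After op 2 (move_right): buffer="yhwyual" (len 7), cursors c1@2 c4@2 c2@4 c3@7, authorship .......
After op 3 (insert('e')): buffer="yheewyeuale" (len 11), cursors c1@4 c4@4 c2@7 c3@11, authorship ..14..2...3
After op 4 (insert('b')): buffer="yheebbwyebualeb" (len 15), cursors c1@6 c4@6 c2@10 c3@15, authorship ..1414..22...33
Authorship (.=original, N=cursor N): . . 1 4 1 4 . . 2 2 . . . 3 3
Index 9: author = 2

Answer: cursor 2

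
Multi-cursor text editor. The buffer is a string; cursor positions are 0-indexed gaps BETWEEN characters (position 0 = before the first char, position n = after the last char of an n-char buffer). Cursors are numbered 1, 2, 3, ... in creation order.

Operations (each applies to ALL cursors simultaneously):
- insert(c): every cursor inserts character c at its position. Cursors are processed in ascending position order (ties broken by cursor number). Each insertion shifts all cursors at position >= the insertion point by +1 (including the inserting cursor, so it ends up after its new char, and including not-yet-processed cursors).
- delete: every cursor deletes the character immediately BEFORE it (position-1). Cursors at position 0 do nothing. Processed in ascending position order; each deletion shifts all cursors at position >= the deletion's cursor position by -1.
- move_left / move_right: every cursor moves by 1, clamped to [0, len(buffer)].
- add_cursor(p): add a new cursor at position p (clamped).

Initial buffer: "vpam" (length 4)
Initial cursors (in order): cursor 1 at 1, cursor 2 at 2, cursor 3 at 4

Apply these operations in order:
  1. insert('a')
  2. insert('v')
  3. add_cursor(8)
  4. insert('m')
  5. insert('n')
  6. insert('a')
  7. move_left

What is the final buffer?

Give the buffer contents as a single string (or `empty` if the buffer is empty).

After op 1 (insert('a')): buffer="vapaama" (len 7), cursors c1@2 c2@4 c3@7, authorship .1.2..3
After op 2 (insert('v')): buffer="vavpavamav" (len 10), cursors c1@3 c2@6 c3@10, authorship .11.22..33
After op 3 (add_cursor(8)): buffer="vavpavamav" (len 10), cursors c1@3 c2@6 c4@8 c3@10, authorship .11.22..33
After op 4 (insert('m')): buffer="vavmpavmammavm" (len 14), cursors c1@4 c2@8 c4@11 c3@14, authorship .111.222..4333
After op 5 (insert('n')): buffer="vavmnpavmnammnavmn" (len 18), cursors c1@5 c2@10 c4@14 c3@18, authorship .1111.2222..443333
After op 6 (insert('a')): buffer="vavmnapavmnaammnaavmna" (len 22), cursors c1@6 c2@12 c4@17 c3@22, authorship .11111.22222..44433333
After op 7 (move_left): buffer="vavmnapavmnaammnaavmna" (len 22), cursors c1@5 c2@11 c4@16 c3@21, authorship .11111.22222..44433333

Answer: vavmnapavmnaammnaavmna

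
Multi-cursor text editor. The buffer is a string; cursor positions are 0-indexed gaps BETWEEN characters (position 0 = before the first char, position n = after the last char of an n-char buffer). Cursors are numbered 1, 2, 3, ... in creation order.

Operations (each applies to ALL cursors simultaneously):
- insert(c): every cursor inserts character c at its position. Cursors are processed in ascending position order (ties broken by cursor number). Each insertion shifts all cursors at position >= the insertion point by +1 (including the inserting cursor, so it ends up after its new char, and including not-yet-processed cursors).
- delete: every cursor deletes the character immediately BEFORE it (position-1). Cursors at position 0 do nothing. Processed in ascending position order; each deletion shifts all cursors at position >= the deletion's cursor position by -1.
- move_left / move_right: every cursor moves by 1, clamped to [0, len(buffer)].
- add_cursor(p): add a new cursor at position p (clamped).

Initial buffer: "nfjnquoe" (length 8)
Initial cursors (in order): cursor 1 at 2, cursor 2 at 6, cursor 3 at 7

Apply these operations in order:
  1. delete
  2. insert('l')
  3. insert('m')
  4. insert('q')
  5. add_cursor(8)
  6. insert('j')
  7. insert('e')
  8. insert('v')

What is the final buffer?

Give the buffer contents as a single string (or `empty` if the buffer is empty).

After op 1 (delete): buffer="njnqe" (len 5), cursors c1@1 c2@4 c3@4, authorship .....
After op 2 (insert('l')): buffer="nljnqlle" (len 8), cursors c1@2 c2@7 c3@7, authorship .1...23.
After op 3 (insert('m')): buffer="nlmjnqllmme" (len 11), cursors c1@3 c2@10 c3@10, authorship .11...2323.
After op 4 (insert('q')): buffer="nlmqjnqllmmqqe" (len 14), cursors c1@4 c2@13 c3@13, authorship .111...232323.
After op 5 (add_cursor(8)): buffer="nlmqjnqllmmqqe" (len 14), cursors c1@4 c4@8 c2@13 c3@13, authorship .111...232323.
After op 6 (insert('j')): buffer="nlmqjjnqljlmmqqjje" (len 18), cursors c1@5 c4@10 c2@17 c3@17, authorship .1111...243232323.
After op 7 (insert('e')): buffer="nlmqjejnqljelmmqqjjeee" (len 22), cursors c1@6 c4@12 c2@21 c3@21, authorship .11111...244323232323.
After op 8 (insert('v')): buffer="nlmqjevjnqljevlmmqqjjeevve" (len 26), cursors c1@7 c4@14 c2@25 c3@25, authorship .111111...244432323232323.

Answer: nlmqjevjnqljevlmmqqjjeevve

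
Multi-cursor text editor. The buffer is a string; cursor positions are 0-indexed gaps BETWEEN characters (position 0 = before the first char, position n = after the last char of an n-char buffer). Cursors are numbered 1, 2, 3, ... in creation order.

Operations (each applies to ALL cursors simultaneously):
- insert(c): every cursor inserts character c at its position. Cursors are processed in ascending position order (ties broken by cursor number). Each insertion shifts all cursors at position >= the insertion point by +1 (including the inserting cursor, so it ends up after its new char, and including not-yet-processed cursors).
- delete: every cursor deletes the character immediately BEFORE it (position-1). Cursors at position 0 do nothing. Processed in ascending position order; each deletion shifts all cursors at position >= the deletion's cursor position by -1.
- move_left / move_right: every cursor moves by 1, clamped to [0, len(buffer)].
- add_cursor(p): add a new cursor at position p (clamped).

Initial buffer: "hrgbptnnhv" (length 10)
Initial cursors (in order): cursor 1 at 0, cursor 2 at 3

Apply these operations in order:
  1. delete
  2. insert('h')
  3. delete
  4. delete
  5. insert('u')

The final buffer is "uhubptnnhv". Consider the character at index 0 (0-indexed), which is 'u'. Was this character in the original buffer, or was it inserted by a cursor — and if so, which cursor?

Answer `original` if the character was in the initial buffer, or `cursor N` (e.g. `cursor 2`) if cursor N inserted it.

Answer: cursor 1

Derivation:
After op 1 (delete): buffer="hrbptnnhv" (len 9), cursors c1@0 c2@2, authorship .........
After op 2 (insert('h')): buffer="hhrhbptnnhv" (len 11), cursors c1@1 c2@4, authorship 1..2.......
After op 3 (delete): buffer="hrbptnnhv" (len 9), cursors c1@0 c2@2, authorship .........
After op 4 (delete): buffer="hbptnnhv" (len 8), cursors c1@0 c2@1, authorship ........
After op 5 (insert('u')): buffer="uhubptnnhv" (len 10), cursors c1@1 c2@3, authorship 1.2.......
Authorship (.=original, N=cursor N): 1 . 2 . . . . . . .
Index 0: author = 1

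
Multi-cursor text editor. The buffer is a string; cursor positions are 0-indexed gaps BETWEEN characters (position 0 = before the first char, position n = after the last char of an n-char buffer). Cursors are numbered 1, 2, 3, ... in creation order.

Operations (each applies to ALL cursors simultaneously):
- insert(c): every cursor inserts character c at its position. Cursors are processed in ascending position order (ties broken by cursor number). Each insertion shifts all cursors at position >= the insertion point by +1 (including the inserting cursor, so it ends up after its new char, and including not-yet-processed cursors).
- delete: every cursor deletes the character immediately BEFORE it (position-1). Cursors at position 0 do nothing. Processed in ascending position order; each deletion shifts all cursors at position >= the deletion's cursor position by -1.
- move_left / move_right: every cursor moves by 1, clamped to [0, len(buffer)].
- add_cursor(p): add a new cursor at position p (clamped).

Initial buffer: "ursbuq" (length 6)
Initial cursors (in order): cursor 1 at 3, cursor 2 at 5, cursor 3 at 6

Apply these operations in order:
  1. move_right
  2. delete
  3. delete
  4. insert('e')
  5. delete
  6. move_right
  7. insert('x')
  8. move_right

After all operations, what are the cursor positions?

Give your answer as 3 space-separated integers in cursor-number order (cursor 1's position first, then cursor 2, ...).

After op 1 (move_right): buffer="ursbuq" (len 6), cursors c1@4 c2@6 c3@6, authorship ......
After op 2 (delete): buffer="urs" (len 3), cursors c1@3 c2@3 c3@3, authorship ...
After op 3 (delete): buffer="" (len 0), cursors c1@0 c2@0 c3@0, authorship 
After op 4 (insert('e')): buffer="eee" (len 3), cursors c1@3 c2@3 c3@3, authorship 123
After op 5 (delete): buffer="" (len 0), cursors c1@0 c2@0 c3@0, authorship 
After op 6 (move_right): buffer="" (len 0), cursors c1@0 c2@0 c3@0, authorship 
After op 7 (insert('x')): buffer="xxx" (len 3), cursors c1@3 c2@3 c3@3, authorship 123
After op 8 (move_right): buffer="xxx" (len 3), cursors c1@3 c2@3 c3@3, authorship 123

Answer: 3 3 3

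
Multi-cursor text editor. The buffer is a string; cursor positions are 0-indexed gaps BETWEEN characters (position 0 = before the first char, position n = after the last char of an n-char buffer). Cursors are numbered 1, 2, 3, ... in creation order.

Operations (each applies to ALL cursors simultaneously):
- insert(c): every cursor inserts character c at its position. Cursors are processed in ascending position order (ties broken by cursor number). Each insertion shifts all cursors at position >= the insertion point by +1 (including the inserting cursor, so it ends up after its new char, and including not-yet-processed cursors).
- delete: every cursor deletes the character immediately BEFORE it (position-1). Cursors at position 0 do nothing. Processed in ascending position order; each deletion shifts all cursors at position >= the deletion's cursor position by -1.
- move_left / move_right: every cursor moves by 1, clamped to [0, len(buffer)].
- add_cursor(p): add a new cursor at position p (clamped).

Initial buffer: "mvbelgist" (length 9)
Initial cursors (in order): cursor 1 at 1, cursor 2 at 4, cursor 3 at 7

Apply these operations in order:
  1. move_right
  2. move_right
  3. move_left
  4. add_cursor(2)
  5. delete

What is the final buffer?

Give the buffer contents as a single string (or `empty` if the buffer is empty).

After op 1 (move_right): buffer="mvbelgist" (len 9), cursors c1@2 c2@5 c3@8, authorship .........
After op 2 (move_right): buffer="mvbelgist" (len 9), cursors c1@3 c2@6 c3@9, authorship .........
After op 3 (move_left): buffer="mvbelgist" (len 9), cursors c1@2 c2@5 c3@8, authorship .........
After op 4 (add_cursor(2)): buffer="mvbelgist" (len 9), cursors c1@2 c4@2 c2@5 c3@8, authorship .........
After op 5 (delete): buffer="begit" (len 5), cursors c1@0 c4@0 c2@2 c3@4, authorship .....

Answer: begit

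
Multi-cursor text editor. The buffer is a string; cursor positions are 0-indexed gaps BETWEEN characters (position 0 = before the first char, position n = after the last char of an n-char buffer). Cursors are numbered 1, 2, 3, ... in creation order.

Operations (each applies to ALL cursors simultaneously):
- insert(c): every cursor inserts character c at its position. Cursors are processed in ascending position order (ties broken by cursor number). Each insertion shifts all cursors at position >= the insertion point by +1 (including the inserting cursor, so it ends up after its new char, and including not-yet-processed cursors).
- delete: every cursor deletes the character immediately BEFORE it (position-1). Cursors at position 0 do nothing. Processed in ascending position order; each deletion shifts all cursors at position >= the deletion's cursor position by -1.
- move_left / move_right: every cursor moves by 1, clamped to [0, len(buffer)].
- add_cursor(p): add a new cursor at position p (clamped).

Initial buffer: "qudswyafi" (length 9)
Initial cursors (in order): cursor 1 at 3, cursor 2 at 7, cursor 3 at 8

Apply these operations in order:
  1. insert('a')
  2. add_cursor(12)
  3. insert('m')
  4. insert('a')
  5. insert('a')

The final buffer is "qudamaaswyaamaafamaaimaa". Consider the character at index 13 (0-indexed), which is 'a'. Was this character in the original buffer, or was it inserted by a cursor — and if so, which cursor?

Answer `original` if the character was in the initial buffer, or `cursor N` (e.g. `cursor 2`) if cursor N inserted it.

Answer: cursor 2

Derivation:
After op 1 (insert('a')): buffer="qudaswyaafai" (len 12), cursors c1@4 c2@9 c3@11, authorship ...1....2.3.
After op 2 (add_cursor(12)): buffer="qudaswyaafai" (len 12), cursors c1@4 c2@9 c3@11 c4@12, authorship ...1....2.3.
After op 3 (insert('m')): buffer="qudamswyaamfamim" (len 16), cursors c1@5 c2@11 c3@14 c4@16, authorship ...11....22.33.4
After op 4 (insert('a')): buffer="qudamaswyaamafamaima" (len 20), cursors c1@6 c2@13 c3@17 c4@20, authorship ...111....222.333.44
After op 5 (insert('a')): buffer="qudamaaswyaamaafamaaimaa" (len 24), cursors c1@7 c2@15 c3@20 c4@24, authorship ...1111....2222.3333.444
Authorship (.=original, N=cursor N): . . . 1 1 1 1 . . . . 2 2 2 2 . 3 3 3 3 . 4 4 4
Index 13: author = 2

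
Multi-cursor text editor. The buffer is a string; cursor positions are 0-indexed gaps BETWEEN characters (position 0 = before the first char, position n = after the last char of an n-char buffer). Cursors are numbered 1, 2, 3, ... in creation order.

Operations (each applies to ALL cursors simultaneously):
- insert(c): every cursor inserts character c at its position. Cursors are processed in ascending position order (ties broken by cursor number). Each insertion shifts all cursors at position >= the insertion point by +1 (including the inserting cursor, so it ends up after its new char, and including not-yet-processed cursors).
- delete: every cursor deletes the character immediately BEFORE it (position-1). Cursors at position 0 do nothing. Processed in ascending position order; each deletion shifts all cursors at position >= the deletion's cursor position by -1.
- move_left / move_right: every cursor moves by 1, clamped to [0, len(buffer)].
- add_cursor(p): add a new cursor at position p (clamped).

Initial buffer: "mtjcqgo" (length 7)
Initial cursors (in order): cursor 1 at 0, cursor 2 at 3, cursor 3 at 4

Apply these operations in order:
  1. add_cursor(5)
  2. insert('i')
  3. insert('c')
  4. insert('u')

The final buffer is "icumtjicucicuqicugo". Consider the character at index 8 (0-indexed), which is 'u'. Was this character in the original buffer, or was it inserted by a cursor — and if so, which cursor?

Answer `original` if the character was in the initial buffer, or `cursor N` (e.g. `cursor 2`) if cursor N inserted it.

After op 1 (add_cursor(5)): buffer="mtjcqgo" (len 7), cursors c1@0 c2@3 c3@4 c4@5, authorship .......
After op 2 (insert('i')): buffer="imtjiciqigo" (len 11), cursors c1@1 c2@5 c3@7 c4@9, authorship 1...2.3.4..
After op 3 (insert('c')): buffer="icmtjiccicqicgo" (len 15), cursors c1@2 c2@7 c3@10 c4@13, authorship 11...22.33.44..
After op 4 (insert('u')): buffer="icumtjicucicuqicugo" (len 19), cursors c1@3 c2@9 c3@13 c4@17, authorship 111...222.333.444..
Authorship (.=original, N=cursor N): 1 1 1 . . . 2 2 2 . 3 3 3 . 4 4 4 . .
Index 8: author = 2

Answer: cursor 2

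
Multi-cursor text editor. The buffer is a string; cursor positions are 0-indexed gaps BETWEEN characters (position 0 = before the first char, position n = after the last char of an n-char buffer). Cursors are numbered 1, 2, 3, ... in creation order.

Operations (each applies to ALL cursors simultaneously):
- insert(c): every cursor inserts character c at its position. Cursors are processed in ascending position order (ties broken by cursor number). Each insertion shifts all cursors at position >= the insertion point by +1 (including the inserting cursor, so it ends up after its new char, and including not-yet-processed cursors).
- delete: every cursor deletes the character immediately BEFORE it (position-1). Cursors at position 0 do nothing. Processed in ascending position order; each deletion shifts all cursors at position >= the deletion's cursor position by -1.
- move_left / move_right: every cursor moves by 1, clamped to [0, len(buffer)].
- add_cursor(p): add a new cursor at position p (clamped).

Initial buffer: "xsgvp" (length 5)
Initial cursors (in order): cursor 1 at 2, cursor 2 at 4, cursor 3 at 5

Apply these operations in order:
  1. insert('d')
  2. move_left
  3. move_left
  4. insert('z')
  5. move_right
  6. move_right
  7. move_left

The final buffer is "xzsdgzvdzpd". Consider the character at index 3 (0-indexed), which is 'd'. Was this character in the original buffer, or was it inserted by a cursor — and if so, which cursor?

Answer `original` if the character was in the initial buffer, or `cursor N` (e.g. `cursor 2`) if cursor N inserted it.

Answer: cursor 1

Derivation:
After op 1 (insert('d')): buffer="xsdgvdpd" (len 8), cursors c1@3 c2@6 c3@8, authorship ..1..2.3
After op 2 (move_left): buffer="xsdgvdpd" (len 8), cursors c1@2 c2@5 c3@7, authorship ..1..2.3
After op 3 (move_left): buffer="xsdgvdpd" (len 8), cursors c1@1 c2@4 c3@6, authorship ..1..2.3
After op 4 (insert('z')): buffer="xzsdgzvdzpd" (len 11), cursors c1@2 c2@6 c3@9, authorship .1.1.2.23.3
After op 5 (move_right): buffer="xzsdgzvdzpd" (len 11), cursors c1@3 c2@7 c3@10, authorship .1.1.2.23.3
After op 6 (move_right): buffer="xzsdgzvdzpd" (len 11), cursors c1@4 c2@8 c3@11, authorship .1.1.2.23.3
After op 7 (move_left): buffer="xzsdgzvdzpd" (len 11), cursors c1@3 c2@7 c3@10, authorship .1.1.2.23.3
Authorship (.=original, N=cursor N): . 1 . 1 . 2 . 2 3 . 3
Index 3: author = 1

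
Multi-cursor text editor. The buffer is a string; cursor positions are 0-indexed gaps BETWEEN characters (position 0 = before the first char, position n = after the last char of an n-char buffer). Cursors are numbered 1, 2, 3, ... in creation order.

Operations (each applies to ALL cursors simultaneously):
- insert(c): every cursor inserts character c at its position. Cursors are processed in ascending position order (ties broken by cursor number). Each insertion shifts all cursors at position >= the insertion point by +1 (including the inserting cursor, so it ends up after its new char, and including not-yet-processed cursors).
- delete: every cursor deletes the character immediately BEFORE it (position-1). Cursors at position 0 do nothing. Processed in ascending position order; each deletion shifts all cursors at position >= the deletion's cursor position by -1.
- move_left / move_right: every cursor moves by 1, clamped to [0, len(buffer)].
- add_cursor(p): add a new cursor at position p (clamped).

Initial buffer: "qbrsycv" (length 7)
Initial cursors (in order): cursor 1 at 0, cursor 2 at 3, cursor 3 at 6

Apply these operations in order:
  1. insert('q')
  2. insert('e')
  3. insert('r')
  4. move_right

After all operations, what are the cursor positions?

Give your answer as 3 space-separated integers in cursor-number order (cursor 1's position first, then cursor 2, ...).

After op 1 (insert('q')): buffer="qqbrqsycqv" (len 10), cursors c1@1 c2@5 c3@9, authorship 1...2...3.
After op 2 (insert('e')): buffer="qeqbrqesycqev" (len 13), cursors c1@2 c2@7 c3@12, authorship 11...22...33.
After op 3 (insert('r')): buffer="qerqbrqersycqerv" (len 16), cursors c1@3 c2@9 c3@15, authorship 111...222...333.
After op 4 (move_right): buffer="qerqbrqersycqerv" (len 16), cursors c1@4 c2@10 c3@16, authorship 111...222...333.

Answer: 4 10 16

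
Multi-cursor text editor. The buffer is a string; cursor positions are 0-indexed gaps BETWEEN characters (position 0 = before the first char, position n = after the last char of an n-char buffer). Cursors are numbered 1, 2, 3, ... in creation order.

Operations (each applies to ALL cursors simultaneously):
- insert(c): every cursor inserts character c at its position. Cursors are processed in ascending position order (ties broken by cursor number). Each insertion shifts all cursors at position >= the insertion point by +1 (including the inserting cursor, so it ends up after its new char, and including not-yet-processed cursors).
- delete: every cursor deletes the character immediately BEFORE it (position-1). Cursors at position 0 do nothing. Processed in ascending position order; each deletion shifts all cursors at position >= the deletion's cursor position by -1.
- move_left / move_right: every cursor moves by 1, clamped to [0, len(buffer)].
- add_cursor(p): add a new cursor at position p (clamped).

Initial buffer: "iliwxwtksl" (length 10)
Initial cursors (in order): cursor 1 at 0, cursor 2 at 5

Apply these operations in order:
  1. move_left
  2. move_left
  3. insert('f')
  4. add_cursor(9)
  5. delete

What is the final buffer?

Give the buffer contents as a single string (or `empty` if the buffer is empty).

After op 1 (move_left): buffer="iliwxwtksl" (len 10), cursors c1@0 c2@4, authorship ..........
After op 2 (move_left): buffer="iliwxwtksl" (len 10), cursors c1@0 c2@3, authorship ..........
After op 3 (insert('f')): buffer="filifwxwtksl" (len 12), cursors c1@1 c2@5, authorship 1...2.......
After op 4 (add_cursor(9)): buffer="filifwxwtksl" (len 12), cursors c1@1 c2@5 c3@9, authorship 1...2.......
After op 5 (delete): buffer="iliwxwksl" (len 9), cursors c1@0 c2@3 c3@6, authorship .........

Answer: iliwxwksl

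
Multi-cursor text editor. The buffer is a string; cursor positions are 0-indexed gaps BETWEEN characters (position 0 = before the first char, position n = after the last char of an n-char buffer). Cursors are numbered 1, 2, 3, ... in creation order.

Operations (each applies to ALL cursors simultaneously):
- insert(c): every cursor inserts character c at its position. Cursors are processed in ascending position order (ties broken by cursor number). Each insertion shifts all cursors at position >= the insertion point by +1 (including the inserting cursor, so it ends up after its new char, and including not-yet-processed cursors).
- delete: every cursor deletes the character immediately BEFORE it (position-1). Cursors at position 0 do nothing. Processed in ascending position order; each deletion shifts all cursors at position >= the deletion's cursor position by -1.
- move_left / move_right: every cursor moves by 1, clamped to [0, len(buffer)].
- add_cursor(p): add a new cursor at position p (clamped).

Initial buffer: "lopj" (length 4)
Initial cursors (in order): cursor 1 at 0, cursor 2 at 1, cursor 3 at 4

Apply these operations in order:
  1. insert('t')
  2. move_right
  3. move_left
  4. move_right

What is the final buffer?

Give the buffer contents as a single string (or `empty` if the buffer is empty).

Answer: tltopjt

Derivation:
After op 1 (insert('t')): buffer="tltopjt" (len 7), cursors c1@1 c2@3 c3@7, authorship 1.2...3
After op 2 (move_right): buffer="tltopjt" (len 7), cursors c1@2 c2@4 c3@7, authorship 1.2...3
After op 3 (move_left): buffer="tltopjt" (len 7), cursors c1@1 c2@3 c3@6, authorship 1.2...3
After op 4 (move_right): buffer="tltopjt" (len 7), cursors c1@2 c2@4 c3@7, authorship 1.2...3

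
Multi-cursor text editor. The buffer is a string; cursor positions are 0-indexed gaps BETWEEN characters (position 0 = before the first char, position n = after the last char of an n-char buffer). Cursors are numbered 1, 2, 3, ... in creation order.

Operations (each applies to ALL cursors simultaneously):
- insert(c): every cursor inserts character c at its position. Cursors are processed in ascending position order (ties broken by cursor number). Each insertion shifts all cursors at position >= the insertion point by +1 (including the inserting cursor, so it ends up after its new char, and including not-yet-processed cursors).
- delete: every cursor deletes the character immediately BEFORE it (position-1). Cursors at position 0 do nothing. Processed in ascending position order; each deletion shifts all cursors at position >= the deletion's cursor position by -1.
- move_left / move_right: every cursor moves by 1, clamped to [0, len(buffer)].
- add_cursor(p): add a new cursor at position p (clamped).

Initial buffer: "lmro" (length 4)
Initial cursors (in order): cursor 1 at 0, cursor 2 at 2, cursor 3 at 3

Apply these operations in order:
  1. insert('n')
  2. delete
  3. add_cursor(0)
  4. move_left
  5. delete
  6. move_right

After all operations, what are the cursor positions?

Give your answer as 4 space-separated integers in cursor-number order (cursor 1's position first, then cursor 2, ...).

After op 1 (insert('n')): buffer="nlmnrno" (len 7), cursors c1@1 c2@4 c3@6, authorship 1..2.3.
After op 2 (delete): buffer="lmro" (len 4), cursors c1@0 c2@2 c3@3, authorship ....
After op 3 (add_cursor(0)): buffer="lmro" (len 4), cursors c1@0 c4@0 c2@2 c3@3, authorship ....
After op 4 (move_left): buffer="lmro" (len 4), cursors c1@0 c4@0 c2@1 c3@2, authorship ....
After op 5 (delete): buffer="ro" (len 2), cursors c1@0 c2@0 c3@0 c4@0, authorship ..
After op 6 (move_right): buffer="ro" (len 2), cursors c1@1 c2@1 c3@1 c4@1, authorship ..

Answer: 1 1 1 1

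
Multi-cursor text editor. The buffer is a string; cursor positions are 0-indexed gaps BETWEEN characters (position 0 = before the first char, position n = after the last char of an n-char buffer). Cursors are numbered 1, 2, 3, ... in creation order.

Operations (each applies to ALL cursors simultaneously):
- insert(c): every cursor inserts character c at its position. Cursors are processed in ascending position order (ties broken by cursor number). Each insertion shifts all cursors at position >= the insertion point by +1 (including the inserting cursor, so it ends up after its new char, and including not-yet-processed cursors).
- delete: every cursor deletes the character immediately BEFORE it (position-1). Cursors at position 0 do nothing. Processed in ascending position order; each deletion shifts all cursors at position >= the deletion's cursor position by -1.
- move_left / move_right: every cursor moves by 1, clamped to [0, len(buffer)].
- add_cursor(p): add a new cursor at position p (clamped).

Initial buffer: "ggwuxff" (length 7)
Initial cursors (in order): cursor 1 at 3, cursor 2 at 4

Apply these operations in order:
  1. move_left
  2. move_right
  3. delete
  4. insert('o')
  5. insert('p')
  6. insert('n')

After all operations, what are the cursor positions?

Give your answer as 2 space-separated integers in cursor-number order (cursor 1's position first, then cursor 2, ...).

Answer: 8 8

Derivation:
After op 1 (move_left): buffer="ggwuxff" (len 7), cursors c1@2 c2@3, authorship .......
After op 2 (move_right): buffer="ggwuxff" (len 7), cursors c1@3 c2@4, authorship .......
After op 3 (delete): buffer="ggxff" (len 5), cursors c1@2 c2@2, authorship .....
After op 4 (insert('o')): buffer="ggooxff" (len 7), cursors c1@4 c2@4, authorship ..12...
After op 5 (insert('p')): buffer="ggooppxff" (len 9), cursors c1@6 c2@6, authorship ..1212...
After op 6 (insert('n')): buffer="ggooppnnxff" (len 11), cursors c1@8 c2@8, authorship ..121212...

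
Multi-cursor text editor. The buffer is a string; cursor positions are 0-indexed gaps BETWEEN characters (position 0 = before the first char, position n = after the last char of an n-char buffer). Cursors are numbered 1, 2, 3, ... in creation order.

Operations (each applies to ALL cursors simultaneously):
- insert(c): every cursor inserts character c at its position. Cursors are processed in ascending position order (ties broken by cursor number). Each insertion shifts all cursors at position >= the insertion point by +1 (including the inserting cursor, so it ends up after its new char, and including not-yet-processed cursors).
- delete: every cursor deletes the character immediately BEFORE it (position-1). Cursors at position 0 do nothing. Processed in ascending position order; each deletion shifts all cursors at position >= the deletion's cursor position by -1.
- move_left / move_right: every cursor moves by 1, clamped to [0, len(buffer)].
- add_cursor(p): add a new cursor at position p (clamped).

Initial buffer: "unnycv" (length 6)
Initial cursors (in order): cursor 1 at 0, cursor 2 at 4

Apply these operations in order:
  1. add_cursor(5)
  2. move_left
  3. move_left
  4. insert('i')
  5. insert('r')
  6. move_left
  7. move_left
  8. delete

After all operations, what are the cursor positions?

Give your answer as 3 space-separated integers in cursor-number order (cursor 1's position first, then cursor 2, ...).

Answer: 0 3 5

Derivation:
After op 1 (add_cursor(5)): buffer="unnycv" (len 6), cursors c1@0 c2@4 c3@5, authorship ......
After op 2 (move_left): buffer="unnycv" (len 6), cursors c1@0 c2@3 c3@4, authorship ......
After op 3 (move_left): buffer="unnycv" (len 6), cursors c1@0 c2@2 c3@3, authorship ......
After op 4 (insert('i')): buffer="iuniniycv" (len 9), cursors c1@1 c2@4 c3@6, authorship 1..2.3...
After op 5 (insert('r')): buffer="irunirnirycv" (len 12), cursors c1@2 c2@6 c3@9, authorship 11..22.33...
After op 6 (move_left): buffer="irunirnirycv" (len 12), cursors c1@1 c2@5 c3@8, authorship 11..22.33...
After op 7 (move_left): buffer="irunirnirycv" (len 12), cursors c1@0 c2@4 c3@7, authorship 11..22.33...
After op 8 (delete): buffer="iruirirycv" (len 10), cursors c1@0 c2@3 c3@5, authorship 11.2233...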